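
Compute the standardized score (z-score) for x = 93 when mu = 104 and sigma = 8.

-1.375

Step 1: Recall the z-score formula: z = (x - mu) / sigma
Step 2: Substitute values: z = (93 - 104) / 8
Step 3: z = -11 / 8 = -1.375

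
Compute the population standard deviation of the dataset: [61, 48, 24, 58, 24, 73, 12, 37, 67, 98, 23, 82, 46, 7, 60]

25.7345

Step 1: Compute the mean: 48
Step 2: Sum of squared deviations from the mean: 9934
Step 3: Population variance = 9934 / 15 = 662.2667
Step 4: Standard deviation = sqrt(662.2667) = 25.7345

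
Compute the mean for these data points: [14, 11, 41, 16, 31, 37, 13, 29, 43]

26.1111

Step 1: Sum all values: 14 + 11 + 41 + 16 + 31 + 37 + 13 + 29 + 43 = 235
Step 2: Count the number of values: n = 9
Step 3: Mean = sum / n = 235 / 9 = 26.1111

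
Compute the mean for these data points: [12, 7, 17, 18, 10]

12.8

Step 1: Sum all values: 12 + 7 + 17 + 18 + 10 = 64
Step 2: Count the number of values: n = 5
Step 3: Mean = sum / n = 64 / 5 = 12.8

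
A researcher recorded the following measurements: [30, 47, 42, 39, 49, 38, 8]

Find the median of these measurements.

39

Step 1: Sort the data in ascending order: [8, 30, 38, 39, 42, 47, 49]
Step 2: The number of values is n = 7.
Step 3: Since n is odd, the median is the middle value at position 4: 39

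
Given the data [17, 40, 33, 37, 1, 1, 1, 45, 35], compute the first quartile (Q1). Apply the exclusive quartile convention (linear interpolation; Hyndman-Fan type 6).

1

Step 1: Sort the data: [1, 1, 1, 17, 33, 35, 37, 40, 45]
Step 2: n = 9
Step 3: Using the exclusive quartile method:
  Q1 = 1
  Q2 (median) = 33
  Q3 = 38.5
  IQR = Q3 - Q1 = 38.5 - 1 = 37.5
Step 4: Q1 = 1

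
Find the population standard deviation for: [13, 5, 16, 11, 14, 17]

3.9441

Step 1: Compute the mean: 12.6667
Step 2: Sum of squared deviations from the mean: 93.3333
Step 3: Population variance = 93.3333 / 6 = 15.5556
Step 4: Standard deviation = sqrt(15.5556) = 3.9441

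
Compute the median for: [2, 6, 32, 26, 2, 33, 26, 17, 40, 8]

21.5

Step 1: Sort the data in ascending order: [2, 2, 6, 8, 17, 26, 26, 32, 33, 40]
Step 2: The number of values is n = 10.
Step 3: Since n is even, the median is the average of positions 5 and 6:
  Median = (17 + 26) / 2 = 21.5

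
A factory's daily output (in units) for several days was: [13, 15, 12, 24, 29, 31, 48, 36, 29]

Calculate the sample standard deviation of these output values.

11.811

Step 1: Compute the mean: 26.3333
Step 2: Sum of squared deviations from the mean: 1116
Step 3: Sample variance = 1116 / 8 = 139.5
Step 4: Standard deviation = sqrt(139.5) = 11.811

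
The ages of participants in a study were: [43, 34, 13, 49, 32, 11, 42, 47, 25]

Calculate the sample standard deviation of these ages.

14.0663

Step 1: Compute the mean: 32.8889
Step 2: Sum of squared deviations from the mean: 1582.8889
Step 3: Sample variance = 1582.8889 / 8 = 197.8611
Step 4: Standard deviation = sqrt(197.8611) = 14.0663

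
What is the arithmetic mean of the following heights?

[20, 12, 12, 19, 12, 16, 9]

14.2857

Step 1: Sum all values: 20 + 12 + 12 + 19 + 12 + 16 + 9 = 100
Step 2: Count the number of values: n = 7
Step 3: Mean = sum / n = 100 / 7 = 14.2857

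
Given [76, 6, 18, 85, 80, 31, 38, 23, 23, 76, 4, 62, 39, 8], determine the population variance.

808.5153

Step 1: Compute the mean: (76 + 6 + 18 + 85 + 80 + 31 + 38 + 23 + 23 + 76 + 4 + 62 + 39 + 8) / 14 = 40.6429
Step 2: Compute squared deviations from the mean:
  (76 - 40.6429)^2 = 1250.1276
  (6 - 40.6429)^2 = 1200.1276
  (18 - 40.6429)^2 = 512.699
  (85 - 40.6429)^2 = 1967.5561
  (80 - 40.6429)^2 = 1548.9847
  (31 - 40.6429)^2 = 92.9847
  (38 - 40.6429)^2 = 6.9847
  (23 - 40.6429)^2 = 311.2704
  (23 - 40.6429)^2 = 311.2704
  (76 - 40.6429)^2 = 1250.1276
  (4 - 40.6429)^2 = 1342.699
  (62 - 40.6429)^2 = 456.1276
  (39 - 40.6429)^2 = 2.699
  (8 - 40.6429)^2 = 1065.5561
Step 3: Sum of squared deviations = 11319.2143
Step 4: Population variance = 11319.2143 / 14 = 808.5153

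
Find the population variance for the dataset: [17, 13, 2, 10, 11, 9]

20.5556

Step 1: Compute the mean: (17 + 13 + 2 + 10 + 11 + 9) / 6 = 10.3333
Step 2: Compute squared deviations from the mean:
  (17 - 10.3333)^2 = 44.4444
  (13 - 10.3333)^2 = 7.1111
  (2 - 10.3333)^2 = 69.4444
  (10 - 10.3333)^2 = 0.1111
  (11 - 10.3333)^2 = 0.4444
  (9 - 10.3333)^2 = 1.7778
Step 3: Sum of squared deviations = 123.3333
Step 4: Population variance = 123.3333 / 6 = 20.5556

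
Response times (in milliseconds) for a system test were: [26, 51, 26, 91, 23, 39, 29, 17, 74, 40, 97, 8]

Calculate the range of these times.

89

Step 1: Identify the maximum value: max = 97
Step 2: Identify the minimum value: min = 8
Step 3: Range = max - min = 97 - 8 = 89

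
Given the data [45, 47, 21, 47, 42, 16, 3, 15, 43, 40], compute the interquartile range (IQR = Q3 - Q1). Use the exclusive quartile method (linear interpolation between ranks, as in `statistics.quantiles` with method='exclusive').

29.75

Step 1: Sort the data: [3, 15, 16, 21, 40, 42, 43, 45, 47, 47]
Step 2: n = 10
Step 3: Using the exclusive quartile method:
  Q1 = 15.75
  Q2 (median) = 41
  Q3 = 45.5
  IQR = Q3 - Q1 = 45.5 - 15.75 = 29.75
Step 4: IQR = 29.75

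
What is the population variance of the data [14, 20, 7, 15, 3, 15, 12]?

27.3469

Step 1: Compute the mean: (14 + 20 + 7 + 15 + 3 + 15 + 12) / 7 = 12.2857
Step 2: Compute squared deviations from the mean:
  (14 - 12.2857)^2 = 2.9388
  (20 - 12.2857)^2 = 59.5102
  (7 - 12.2857)^2 = 27.9388
  (15 - 12.2857)^2 = 7.3673
  (3 - 12.2857)^2 = 86.2245
  (15 - 12.2857)^2 = 7.3673
  (12 - 12.2857)^2 = 0.0816
Step 3: Sum of squared deviations = 191.4286
Step 4: Population variance = 191.4286 / 7 = 27.3469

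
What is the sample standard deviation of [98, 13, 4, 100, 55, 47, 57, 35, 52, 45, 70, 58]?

28.5938

Step 1: Compute the mean: 52.8333
Step 2: Sum of squared deviations from the mean: 8993.6667
Step 3: Sample variance = 8993.6667 / 11 = 817.6061
Step 4: Standard deviation = sqrt(817.6061) = 28.5938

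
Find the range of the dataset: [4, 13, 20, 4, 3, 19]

17

Step 1: Identify the maximum value: max = 20
Step 2: Identify the minimum value: min = 3
Step 3: Range = max - min = 20 - 3 = 17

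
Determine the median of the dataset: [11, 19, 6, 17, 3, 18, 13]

13

Step 1: Sort the data in ascending order: [3, 6, 11, 13, 17, 18, 19]
Step 2: The number of values is n = 7.
Step 3: Since n is odd, the median is the middle value at position 4: 13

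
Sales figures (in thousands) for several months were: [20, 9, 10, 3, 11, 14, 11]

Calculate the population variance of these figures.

22.6939

Step 1: Compute the mean: (20 + 9 + 10 + 3 + 11 + 14 + 11) / 7 = 11.1429
Step 2: Compute squared deviations from the mean:
  (20 - 11.1429)^2 = 78.449
  (9 - 11.1429)^2 = 4.5918
  (10 - 11.1429)^2 = 1.3061
  (3 - 11.1429)^2 = 66.3061
  (11 - 11.1429)^2 = 0.0204
  (14 - 11.1429)^2 = 8.1633
  (11 - 11.1429)^2 = 0.0204
Step 3: Sum of squared deviations = 158.8571
Step 4: Population variance = 158.8571 / 7 = 22.6939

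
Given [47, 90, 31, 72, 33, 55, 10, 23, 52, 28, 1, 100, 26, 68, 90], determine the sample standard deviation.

30.411

Step 1: Compute the mean: 48.4
Step 2: Sum of squared deviations from the mean: 12947.6
Step 3: Sample variance = 12947.6 / 14 = 924.8286
Step 4: Standard deviation = sqrt(924.8286) = 30.411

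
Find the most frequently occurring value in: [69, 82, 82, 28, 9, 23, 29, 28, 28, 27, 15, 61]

28

Step 1: Count the frequency of each value:
  9: appears 1 time(s)
  15: appears 1 time(s)
  23: appears 1 time(s)
  27: appears 1 time(s)
  28: appears 3 time(s)
  29: appears 1 time(s)
  61: appears 1 time(s)
  69: appears 1 time(s)
  82: appears 2 time(s)
Step 2: The value 28 appears most frequently (3 times).
Step 3: Mode = 28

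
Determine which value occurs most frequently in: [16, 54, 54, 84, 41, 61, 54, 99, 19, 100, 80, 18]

54

Step 1: Count the frequency of each value:
  16: appears 1 time(s)
  18: appears 1 time(s)
  19: appears 1 time(s)
  41: appears 1 time(s)
  54: appears 3 time(s)
  61: appears 1 time(s)
  80: appears 1 time(s)
  84: appears 1 time(s)
  99: appears 1 time(s)
  100: appears 1 time(s)
Step 2: The value 54 appears most frequently (3 times).
Step 3: Mode = 54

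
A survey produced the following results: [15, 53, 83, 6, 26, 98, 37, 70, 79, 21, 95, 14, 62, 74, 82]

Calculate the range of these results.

92

Step 1: Identify the maximum value: max = 98
Step 2: Identify the minimum value: min = 6
Step 3: Range = max - min = 98 - 6 = 92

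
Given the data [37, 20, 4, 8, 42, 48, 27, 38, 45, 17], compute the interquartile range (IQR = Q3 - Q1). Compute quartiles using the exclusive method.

28

Step 1: Sort the data: [4, 8, 17, 20, 27, 37, 38, 42, 45, 48]
Step 2: n = 10
Step 3: Using the exclusive quartile method:
  Q1 = 14.75
  Q2 (median) = 32
  Q3 = 42.75
  IQR = Q3 - Q1 = 42.75 - 14.75 = 28
Step 4: IQR = 28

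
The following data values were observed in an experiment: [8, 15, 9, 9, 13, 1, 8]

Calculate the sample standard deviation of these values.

4.4347

Step 1: Compute the mean: 9
Step 2: Sum of squared deviations from the mean: 118
Step 3: Sample variance = 118 / 6 = 19.6667
Step 4: Standard deviation = sqrt(19.6667) = 4.4347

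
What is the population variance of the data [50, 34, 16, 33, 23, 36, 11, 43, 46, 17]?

165.29

Step 1: Compute the mean: (50 + 34 + 16 + 33 + 23 + 36 + 11 + 43 + 46 + 17) / 10 = 30.9
Step 2: Compute squared deviations from the mean:
  (50 - 30.9)^2 = 364.81
  (34 - 30.9)^2 = 9.61
  (16 - 30.9)^2 = 222.01
  (33 - 30.9)^2 = 4.41
  (23 - 30.9)^2 = 62.41
  (36 - 30.9)^2 = 26.01
  (11 - 30.9)^2 = 396.01
  (43 - 30.9)^2 = 146.41
  (46 - 30.9)^2 = 228.01
  (17 - 30.9)^2 = 193.21
Step 3: Sum of squared deviations = 1652.9
Step 4: Population variance = 1652.9 / 10 = 165.29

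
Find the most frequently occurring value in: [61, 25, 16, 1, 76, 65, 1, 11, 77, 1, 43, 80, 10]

1

Step 1: Count the frequency of each value:
  1: appears 3 time(s)
  10: appears 1 time(s)
  11: appears 1 time(s)
  16: appears 1 time(s)
  25: appears 1 time(s)
  43: appears 1 time(s)
  61: appears 1 time(s)
  65: appears 1 time(s)
  76: appears 1 time(s)
  77: appears 1 time(s)
  80: appears 1 time(s)
Step 2: The value 1 appears most frequently (3 times).
Step 3: Mode = 1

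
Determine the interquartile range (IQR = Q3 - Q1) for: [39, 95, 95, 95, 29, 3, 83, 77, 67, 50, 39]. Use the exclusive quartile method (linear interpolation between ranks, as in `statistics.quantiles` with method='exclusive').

56

Step 1: Sort the data: [3, 29, 39, 39, 50, 67, 77, 83, 95, 95, 95]
Step 2: n = 11
Step 3: Using the exclusive quartile method:
  Q1 = 39
  Q2 (median) = 67
  Q3 = 95
  IQR = Q3 - Q1 = 95 - 39 = 56
Step 4: IQR = 56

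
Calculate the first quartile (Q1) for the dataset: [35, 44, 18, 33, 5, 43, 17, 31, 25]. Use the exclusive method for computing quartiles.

17.5

Step 1: Sort the data: [5, 17, 18, 25, 31, 33, 35, 43, 44]
Step 2: n = 9
Step 3: Using the exclusive quartile method:
  Q1 = 17.5
  Q2 (median) = 31
  Q3 = 39
  IQR = Q3 - Q1 = 39 - 17.5 = 21.5
Step 4: Q1 = 17.5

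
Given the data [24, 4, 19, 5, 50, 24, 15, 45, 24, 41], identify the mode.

24

Step 1: Count the frequency of each value:
  4: appears 1 time(s)
  5: appears 1 time(s)
  15: appears 1 time(s)
  19: appears 1 time(s)
  24: appears 3 time(s)
  41: appears 1 time(s)
  45: appears 1 time(s)
  50: appears 1 time(s)
Step 2: The value 24 appears most frequently (3 times).
Step 3: Mode = 24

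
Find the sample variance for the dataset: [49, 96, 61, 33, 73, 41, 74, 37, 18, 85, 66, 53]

525.4242

Step 1: Compute the mean: (49 + 96 + 61 + 33 + 73 + 41 + 74 + 37 + 18 + 85 + 66 + 53) / 12 = 57.1667
Step 2: Compute squared deviations from the mean:
  (49 - 57.1667)^2 = 66.6944
  (96 - 57.1667)^2 = 1508.0278
  (61 - 57.1667)^2 = 14.6944
  (33 - 57.1667)^2 = 584.0278
  (73 - 57.1667)^2 = 250.6944
  (41 - 57.1667)^2 = 261.3611
  (74 - 57.1667)^2 = 283.3611
  (37 - 57.1667)^2 = 406.6944
  (18 - 57.1667)^2 = 1534.0278
  (85 - 57.1667)^2 = 774.6944
  (66 - 57.1667)^2 = 78.0278
  (53 - 57.1667)^2 = 17.3611
Step 3: Sum of squared deviations = 5779.6667
Step 4: Sample variance = 5779.6667 / 11 = 525.4242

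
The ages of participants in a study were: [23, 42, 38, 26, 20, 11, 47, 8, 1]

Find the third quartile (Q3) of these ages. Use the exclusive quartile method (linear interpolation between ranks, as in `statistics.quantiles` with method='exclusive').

40

Step 1: Sort the data: [1, 8, 11, 20, 23, 26, 38, 42, 47]
Step 2: n = 9
Step 3: Using the exclusive quartile method:
  Q1 = 9.5
  Q2 (median) = 23
  Q3 = 40
  IQR = Q3 - Q1 = 40 - 9.5 = 30.5
Step 4: Q3 = 40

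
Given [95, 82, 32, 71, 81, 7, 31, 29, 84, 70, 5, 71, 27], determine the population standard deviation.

30.2334

Step 1: Compute the mean: 52.6923
Step 2: Sum of squared deviations from the mean: 11882.7692
Step 3: Population variance = 11882.7692 / 13 = 914.0592
Step 4: Standard deviation = sqrt(914.0592) = 30.2334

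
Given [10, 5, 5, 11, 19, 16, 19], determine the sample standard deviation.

6.0119

Step 1: Compute the mean: 12.1429
Step 2: Sum of squared deviations from the mean: 216.8571
Step 3: Sample variance = 216.8571 / 6 = 36.1429
Step 4: Standard deviation = sqrt(36.1429) = 6.0119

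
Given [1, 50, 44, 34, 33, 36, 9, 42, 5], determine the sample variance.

334.9444

Step 1: Compute the mean: (1 + 50 + 44 + 34 + 33 + 36 + 9 + 42 + 5) / 9 = 28.2222
Step 2: Compute squared deviations from the mean:
  (1 - 28.2222)^2 = 741.0494
  (50 - 28.2222)^2 = 474.2716
  (44 - 28.2222)^2 = 248.9383
  (34 - 28.2222)^2 = 33.3827
  (33 - 28.2222)^2 = 22.8272
  (36 - 28.2222)^2 = 60.4938
  (9 - 28.2222)^2 = 369.4938
  (42 - 28.2222)^2 = 189.8272
  (5 - 28.2222)^2 = 539.2716
Step 3: Sum of squared deviations = 2679.5556
Step 4: Sample variance = 2679.5556 / 8 = 334.9444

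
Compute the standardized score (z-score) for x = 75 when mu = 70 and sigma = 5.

1

Step 1: Recall the z-score formula: z = (x - mu) / sigma
Step 2: Substitute values: z = (75 - 70) / 5
Step 3: z = 5 / 5 = 1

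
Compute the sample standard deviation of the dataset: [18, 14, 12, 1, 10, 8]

5.7879

Step 1: Compute the mean: 10.5
Step 2: Sum of squared deviations from the mean: 167.5
Step 3: Sample variance = 167.5 / 5 = 33.5
Step 4: Standard deviation = sqrt(33.5) = 5.7879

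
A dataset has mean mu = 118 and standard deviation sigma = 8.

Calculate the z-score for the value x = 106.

-1.5

Step 1: Recall the z-score formula: z = (x - mu) / sigma
Step 2: Substitute values: z = (106 - 118) / 8
Step 3: z = -12 / 8 = -1.5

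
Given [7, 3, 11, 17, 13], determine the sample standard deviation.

5.4037

Step 1: Compute the mean: 10.2
Step 2: Sum of squared deviations from the mean: 116.8
Step 3: Sample variance = 116.8 / 4 = 29.2
Step 4: Standard deviation = sqrt(29.2) = 5.4037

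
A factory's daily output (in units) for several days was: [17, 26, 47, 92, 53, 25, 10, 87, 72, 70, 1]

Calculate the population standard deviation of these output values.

30.2996

Step 1: Compute the mean: 45.4545
Step 2: Sum of squared deviations from the mean: 10098.7273
Step 3: Population variance = 10098.7273 / 11 = 918.0661
Step 4: Standard deviation = sqrt(918.0661) = 30.2996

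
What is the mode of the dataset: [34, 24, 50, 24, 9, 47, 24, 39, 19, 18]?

24

Step 1: Count the frequency of each value:
  9: appears 1 time(s)
  18: appears 1 time(s)
  19: appears 1 time(s)
  24: appears 3 time(s)
  34: appears 1 time(s)
  39: appears 1 time(s)
  47: appears 1 time(s)
  50: appears 1 time(s)
Step 2: The value 24 appears most frequently (3 times).
Step 3: Mode = 24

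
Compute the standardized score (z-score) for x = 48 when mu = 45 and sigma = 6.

0.5

Step 1: Recall the z-score formula: z = (x - mu) / sigma
Step 2: Substitute values: z = (48 - 45) / 6
Step 3: z = 3 / 6 = 0.5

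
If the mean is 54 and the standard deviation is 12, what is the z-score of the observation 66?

1

Step 1: Recall the z-score formula: z = (x - mu) / sigma
Step 2: Substitute values: z = (66 - 54) / 12
Step 3: z = 12 / 12 = 1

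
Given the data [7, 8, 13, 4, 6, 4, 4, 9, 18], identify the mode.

4

Step 1: Count the frequency of each value:
  4: appears 3 time(s)
  6: appears 1 time(s)
  7: appears 1 time(s)
  8: appears 1 time(s)
  9: appears 1 time(s)
  13: appears 1 time(s)
  18: appears 1 time(s)
Step 2: The value 4 appears most frequently (3 times).
Step 3: Mode = 4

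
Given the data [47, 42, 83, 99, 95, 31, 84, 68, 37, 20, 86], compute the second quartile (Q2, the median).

68

Step 1: Sort the data: [20, 31, 37, 42, 47, 68, 83, 84, 86, 95, 99]
Step 2: n = 11
Step 3: Q2 is the median. Since n is odd, it is the middle value at position 6: 68
Step 4: Q2 = 68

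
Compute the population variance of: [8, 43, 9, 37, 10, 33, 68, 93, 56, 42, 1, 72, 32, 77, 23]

738.0622

Step 1: Compute the mean: (8 + 43 + 9 + 37 + 10 + 33 + 68 + 93 + 56 + 42 + 1 + 72 + 32 + 77 + 23) / 15 = 40.2667
Step 2: Compute squared deviations from the mean:
  (8 - 40.2667)^2 = 1041.1378
  (43 - 40.2667)^2 = 7.4711
  (9 - 40.2667)^2 = 977.6044
  (37 - 40.2667)^2 = 10.6711
  (10 - 40.2667)^2 = 916.0711
  (33 - 40.2667)^2 = 52.8044
  (68 - 40.2667)^2 = 769.1378
  (93 - 40.2667)^2 = 2780.8044
  (56 - 40.2667)^2 = 247.5378
  (42 - 40.2667)^2 = 3.0044
  (1 - 40.2667)^2 = 1541.8711
  (72 - 40.2667)^2 = 1007.0044
  (32 - 40.2667)^2 = 68.3378
  (77 - 40.2667)^2 = 1349.3378
  (23 - 40.2667)^2 = 298.1378
Step 3: Sum of squared deviations = 11070.9333
Step 4: Population variance = 11070.9333 / 15 = 738.0622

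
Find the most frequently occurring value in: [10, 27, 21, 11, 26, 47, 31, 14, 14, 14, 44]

14

Step 1: Count the frequency of each value:
  10: appears 1 time(s)
  11: appears 1 time(s)
  14: appears 3 time(s)
  21: appears 1 time(s)
  26: appears 1 time(s)
  27: appears 1 time(s)
  31: appears 1 time(s)
  44: appears 1 time(s)
  47: appears 1 time(s)
Step 2: The value 14 appears most frequently (3 times).
Step 3: Mode = 14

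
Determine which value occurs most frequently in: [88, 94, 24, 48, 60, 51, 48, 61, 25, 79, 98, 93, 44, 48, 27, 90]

48

Step 1: Count the frequency of each value:
  24: appears 1 time(s)
  25: appears 1 time(s)
  27: appears 1 time(s)
  44: appears 1 time(s)
  48: appears 3 time(s)
  51: appears 1 time(s)
  60: appears 1 time(s)
  61: appears 1 time(s)
  79: appears 1 time(s)
  88: appears 1 time(s)
  90: appears 1 time(s)
  93: appears 1 time(s)
  94: appears 1 time(s)
  98: appears 1 time(s)
Step 2: The value 48 appears most frequently (3 times).
Step 3: Mode = 48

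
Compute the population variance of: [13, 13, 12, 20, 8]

14.96

Step 1: Compute the mean: (13 + 13 + 12 + 20 + 8) / 5 = 13.2
Step 2: Compute squared deviations from the mean:
  (13 - 13.2)^2 = 0.04
  (13 - 13.2)^2 = 0.04
  (12 - 13.2)^2 = 1.44
  (20 - 13.2)^2 = 46.24
  (8 - 13.2)^2 = 27.04
Step 3: Sum of squared deviations = 74.8
Step 4: Population variance = 74.8 / 5 = 14.96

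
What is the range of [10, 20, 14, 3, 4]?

17

Step 1: Identify the maximum value: max = 20
Step 2: Identify the minimum value: min = 3
Step 3: Range = max - min = 20 - 3 = 17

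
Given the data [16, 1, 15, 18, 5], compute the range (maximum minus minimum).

17

Step 1: Identify the maximum value: max = 18
Step 2: Identify the minimum value: min = 1
Step 3: Range = max - min = 18 - 1 = 17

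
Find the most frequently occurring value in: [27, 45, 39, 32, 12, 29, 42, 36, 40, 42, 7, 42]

42

Step 1: Count the frequency of each value:
  7: appears 1 time(s)
  12: appears 1 time(s)
  27: appears 1 time(s)
  29: appears 1 time(s)
  32: appears 1 time(s)
  36: appears 1 time(s)
  39: appears 1 time(s)
  40: appears 1 time(s)
  42: appears 3 time(s)
  45: appears 1 time(s)
Step 2: The value 42 appears most frequently (3 times).
Step 3: Mode = 42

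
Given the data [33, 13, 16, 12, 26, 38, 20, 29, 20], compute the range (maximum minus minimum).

26

Step 1: Identify the maximum value: max = 38
Step 2: Identify the minimum value: min = 12
Step 3: Range = max - min = 38 - 12 = 26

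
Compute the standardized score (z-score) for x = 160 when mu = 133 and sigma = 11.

2.4545

Step 1: Recall the z-score formula: z = (x - mu) / sigma
Step 2: Substitute values: z = (160 - 133) / 11
Step 3: z = 27 / 11 = 2.4545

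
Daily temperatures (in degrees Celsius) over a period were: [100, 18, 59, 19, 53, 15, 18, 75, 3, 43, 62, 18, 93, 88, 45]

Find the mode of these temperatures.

18

Step 1: Count the frequency of each value:
  3: appears 1 time(s)
  15: appears 1 time(s)
  18: appears 3 time(s)
  19: appears 1 time(s)
  43: appears 1 time(s)
  45: appears 1 time(s)
  53: appears 1 time(s)
  59: appears 1 time(s)
  62: appears 1 time(s)
  75: appears 1 time(s)
  88: appears 1 time(s)
  93: appears 1 time(s)
  100: appears 1 time(s)
Step 2: The value 18 appears most frequently (3 times).
Step 3: Mode = 18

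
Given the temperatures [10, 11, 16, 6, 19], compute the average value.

12.4

Step 1: Sum all values: 10 + 11 + 16 + 6 + 19 = 62
Step 2: Count the number of values: n = 5
Step 3: Mean = sum / n = 62 / 5 = 12.4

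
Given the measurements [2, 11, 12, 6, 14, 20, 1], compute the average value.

9.4286

Step 1: Sum all values: 2 + 11 + 12 + 6 + 14 + 20 + 1 = 66
Step 2: Count the number of values: n = 7
Step 3: Mean = sum / n = 66 / 7 = 9.4286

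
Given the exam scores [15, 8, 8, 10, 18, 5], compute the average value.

10.6667

Step 1: Sum all values: 15 + 8 + 8 + 10 + 18 + 5 = 64
Step 2: Count the number of values: n = 6
Step 3: Mean = sum / n = 64 / 6 = 10.6667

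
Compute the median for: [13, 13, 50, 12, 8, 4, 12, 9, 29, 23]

12.5

Step 1: Sort the data in ascending order: [4, 8, 9, 12, 12, 13, 13, 23, 29, 50]
Step 2: The number of values is n = 10.
Step 3: Since n is even, the median is the average of positions 5 and 6:
  Median = (12 + 13) / 2 = 12.5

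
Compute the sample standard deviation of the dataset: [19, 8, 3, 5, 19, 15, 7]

6.694

Step 1: Compute the mean: 10.8571
Step 2: Sum of squared deviations from the mean: 268.8571
Step 3: Sample variance = 268.8571 / 6 = 44.8095
Step 4: Standard deviation = sqrt(44.8095) = 6.694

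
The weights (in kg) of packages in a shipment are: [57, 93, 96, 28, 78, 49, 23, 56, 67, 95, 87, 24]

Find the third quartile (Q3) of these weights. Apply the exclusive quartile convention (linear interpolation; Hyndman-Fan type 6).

91.5

Step 1: Sort the data: [23, 24, 28, 49, 56, 57, 67, 78, 87, 93, 95, 96]
Step 2: n = 12
Step 3: Using the exclusive quartile method:
  Q1 = 33.25
  Q2 (median) = 62
  Q3 = 91.5
  IQR = Q3 - Q1 = 91.5 - 33.25 = 58.25
Step 4: Q3 = 91.5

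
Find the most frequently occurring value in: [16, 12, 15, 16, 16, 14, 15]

16

Step 1: Count the frequency of each value:
  12: appears 1 time(s)
  14: appears 1 time(s)
  15: appears 2 time(s)
  16: appears 3 time(s)
Step 2: The value 16 appears most frequently (3 times).
Step 3: Mode = 16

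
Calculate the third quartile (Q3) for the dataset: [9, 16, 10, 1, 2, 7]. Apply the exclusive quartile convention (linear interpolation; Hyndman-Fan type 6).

11.5

Step 1: Sort the data: [1, 2, 7, 9, 10, 16]
Step 2: n = 6
Step 3: Using the exclusive quartile method:
  Q1 = 1.75
  Q2 (median) = 8
  Q3 = 11.5
  IQR = Q3 - Q1 = 11.5 - 1.75 = 9.75
Step 4: Q3 = 11.5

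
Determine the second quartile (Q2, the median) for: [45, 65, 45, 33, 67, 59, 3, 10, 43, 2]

44

Step 1: Sort the data: [2, 3, 10, 33, 43, 45, 45, 59, 65, 67]
Step 2: n = 10
Step 3: Q2 is the median. Since n is even, it is the average of the values at positions 5 and 6:
  Q2 = (43 + 45) / 2 = 44
Step 4: Q2 = 44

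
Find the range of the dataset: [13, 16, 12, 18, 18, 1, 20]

19

Step 1: Identify the maximum value: max = 20
Step 2: Identify the minimum value: min = 1
Step 3: Range = max - min = 20 - 1 = 19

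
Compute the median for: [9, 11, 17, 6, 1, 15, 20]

11

Step 1: Sort the data in ascending order: [1, 6, 9, 11, 15, 17, 20]
Step 2: The number of values is n = 7.
Step 3: Since n is odd, the median is the middle value at position 4: 11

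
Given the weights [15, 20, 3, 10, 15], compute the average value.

12.6

Step 1: Sum all values: 15 + 20 + 3 + 10 + 15 = 63
Step 2: Count the number of values: n = 5
Step 3: Mean = sum / n = 63 / 5 = 12.6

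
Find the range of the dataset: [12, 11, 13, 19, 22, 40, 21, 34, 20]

29

Step 1: Identify the maximum value: max = 40
Step 2: Identify the minimum value: min = 11
Step 3: Range = max - min = 40 - 11 = 29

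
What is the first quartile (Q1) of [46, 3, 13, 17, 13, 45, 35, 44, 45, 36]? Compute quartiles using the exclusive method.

13

Step 1: Sort the data: [3, 13, 13, 17, 35, 36, 44, 45, 45, 46]
Step 2: n = 10
Step 3: Using the exclusive quartile method:
  Q1 = 13
  Q2 (median) = 35.5
  Q3 = 45
  IQR = Q3 - Q1 = 45 - 13 = 32
Step 4: Q1 = 13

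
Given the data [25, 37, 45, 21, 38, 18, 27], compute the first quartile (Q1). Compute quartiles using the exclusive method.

21

Step 1: Sort the data: [18, 21, 25, 27, 37, 38, 45]
Step 2: n = 7
Step 3: Using the exclusive quartile method:
  Q1 = 21
  Q2 (median) = 27
  Q3 = 38
  IQR = Q3 - Q1 = 38 - 21 = 17
Step 4: Q1 = 21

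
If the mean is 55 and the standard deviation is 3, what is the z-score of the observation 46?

-3

Step 1: Recall the z-score formula: z = (x - mu) / sigma
Step 2: Substitute values: z = (46 - 55) / 3
Step 3: z = -9 / 3 = -3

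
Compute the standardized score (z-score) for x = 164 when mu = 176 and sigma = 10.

-1.2

Step 1: Recall the z-score formula: z = (x - mu) / sigma
Step 2: Substitute values: z = (164 - 176) / 10
Step 3: z = -12 / 10 = -1.2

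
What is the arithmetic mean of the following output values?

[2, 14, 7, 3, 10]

7.2

Step 1: Sum all values: 2 + 14 + 7 + 3 + 10 = 36
Step 2: Count the number of values: n = 5
Step 3: Mean = sum / n = 36 / 5 = 7.2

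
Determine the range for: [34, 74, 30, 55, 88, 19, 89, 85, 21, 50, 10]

79

Step 1: Identify the maximum value: max = 89
Step 2: Identify the minimum value: min = 10
Step 3: Range = max - min = 89 - 10 = 79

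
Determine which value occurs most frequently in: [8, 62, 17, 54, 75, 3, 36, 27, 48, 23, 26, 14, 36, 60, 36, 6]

36

Step 1: Count the frequency of each value:
  3: appears 1 time(s)
  6: appears 1 time(s)
  8: appears 1 time(s)
  14: appears 1 time(s)
  17: appears 1 time(s)
  23: appears 1 time(s)
  26: appears 1 time(s)
  27: appears 1 time(s)
  36: appears 3 time(s)
  48: appears 1 time(s)
  54: appears 1 time(s)
  60: appears 1 time(s)
  62: appears 1 time(s)
  75: appears 1 time(s)
Step 2: The value 36 appears most frequently (3 times).
Step 3: Mode = 36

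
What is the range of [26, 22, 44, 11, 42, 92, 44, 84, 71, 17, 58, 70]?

81

Step 1: Identify the maximum value: max = 92
Step 2: Identify the minimum value: min = 11
Step 3: Range = max - min = 92 - 11 = 81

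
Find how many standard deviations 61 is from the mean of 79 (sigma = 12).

-1.5

Step 1: Recall the z-score formula: z = (x - mu) / sigma
Step 2: Substitute values: z = (61 - 79) / 12
Step 3: z = -18 / 12 = -1.5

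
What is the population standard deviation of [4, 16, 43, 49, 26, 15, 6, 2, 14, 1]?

16.0075

Step 1: Compute the mean: 17.6
Step 2: Sum of squared deviations from the mean: 2562.4
Step 3: Population variance = 2562.4 / 10 = 256.24
Step 4: Standard deviation = sqrt(256.24) = 16.0075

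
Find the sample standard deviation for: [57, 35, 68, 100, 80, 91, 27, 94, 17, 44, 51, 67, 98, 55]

26.9896

Step 1: Compute the mean: 63.1429
Step 2: Sum of squared deviations from the mean: 9469.7143
Step 3: Sample variance = 9469.7143 / 13 = 728.4396
Step 4: Standard deviation = sqrt(728.4396) = 26.9896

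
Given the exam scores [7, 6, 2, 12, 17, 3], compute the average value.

7.8333

Step 1: Sum all values: 7 + 6 + 2 + 12 + 17 + 3 = 47
Step 2: Count the number of values: n = 6
Step 3: Mean = sum / n = 47 / 6 = 7.8333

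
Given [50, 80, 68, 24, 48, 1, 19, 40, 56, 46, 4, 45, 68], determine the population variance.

546.0237

Step 1: Compute the mean: (50 + 80 + 68 + 24 + 48 + 1 + 19 + 40 + 56 + 46 + 4 + 45 + 68) / 13 = 42.2308
Step 2: Compute squared deviations from the mean:
  (50 - 42.2308)^2 = 60.3609
  (80 - 42.2308)^2 = 1426.5148
  (68 - 42.2308)^2 = 664.0533
  (24 - 42.2308)^2 = 332.3609
  (48 - 42.2308)^2 = 33.284
  (1 - 42.2308)^2 = 1699.9763
  (19 - 42.2308)^2 = 539.6686
  (40 - 42.2308)^2 = 4.9763
  (56 - 42.2308)^2 = 189.5917
  (46 - 42.2308)^2 = 14.2071
  (4 - 42.2308)^2 = 1461.5917
  (45 - 42.2308)^2 = 7.6686
  (68 - 42.2308)^2 = 664.0533
Step 3: Sum of squared deviations = 7098.3077
Step 4: Population variance = 7098.3077 / 13 = 546.0237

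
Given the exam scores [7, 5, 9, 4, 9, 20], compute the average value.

9

Step 1: Sum all values: 7 + 5 + 9 + 4 + 9 + 20 = 54
Step 2: Count the number of values: n = 6
Step 3: Mean = sum / n = 54 / 6 = 9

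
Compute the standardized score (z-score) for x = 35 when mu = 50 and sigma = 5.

-3

Step 1: Recall the z-score formula: z = (x - mu) / sigma
Step 2: Substitute values: z = (35 - 50) / 5
Step 3: z = -15 / 5 = -3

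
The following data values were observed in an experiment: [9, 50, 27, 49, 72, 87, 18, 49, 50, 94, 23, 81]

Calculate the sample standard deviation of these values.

28.1364

Step 1: Compute the mean: 50.75
Step 2: Sum of squared deviations from the mean: 8708.25
Step 3: Sample variance = 8708.25 / 11 = 791.6591
Step 4: Standard deviation = sqrt(791.6591) = 28.1364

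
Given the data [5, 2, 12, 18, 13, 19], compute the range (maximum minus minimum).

17

Step 1: Identify the maximum value: max = 19
Step 2: Identify the minimum value: min = 2
Step 3: Range = max - min = 19 - 2 = 17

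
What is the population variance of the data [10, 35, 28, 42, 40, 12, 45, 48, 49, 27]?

178.64

Step 1: Compute the mean: (10 + 35 + 28 + 42 + 40 + 12 + 45 + 48 + 49 + 27) / 10 = 33.6
Step 2: Compute squared deviations from the mean:
  (10 - 33.6)^2 = 556.96
  (35 - 33.6)^2 = 1.96
  (28 - 33.6)^2 = 31.36
  (42 - 33.6)^2 = 70.56
  (40 - 33.6)^2 = 40.96
  (12 - 33.6)^2 = 466.56
  (45 - 33.6)^2 = 129.96
  (48 - 33.6)^2 = 207.36
  (49 - 33.6)^2 = 237.16
  (27 - 33.6)^2 = 43.56
Step 3: Sum of squared deviations = 1786.4
Step 4: Population variance = 1786.4 / 10 = 178.64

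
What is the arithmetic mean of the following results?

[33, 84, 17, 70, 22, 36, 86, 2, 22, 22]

39.4

Step 1: Sum all values: 33 + 84 + 17 + 70 + 22 + 36 + 86 + 2 + 22 + 22 = 394
Step 2: Count the number of values: n = 10
Step 3: Mean = sum / n = 394 / 10 = 39.4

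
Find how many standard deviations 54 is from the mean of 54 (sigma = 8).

0

Step 1: Recall the z-score formula: z = (x - mu) / sigma
Step 2: Substitute values: z = (54 - 54) / 8
Step 3: z = 0 / 8 = 0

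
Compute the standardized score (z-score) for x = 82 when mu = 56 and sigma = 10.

2.6

Step 1: Recall the z-score formula: z = (x - mu) / sigma
Step 2: Substitute values: z = (82 - 56) / 10
Step 3: z = 26 / 10 = 2.6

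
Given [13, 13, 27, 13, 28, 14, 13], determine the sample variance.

48.9048

Step 1: Compute the mean: (13 + 13 + 27 + 13 + 28 + 14 + 13) / 7 = 17.2857
Step 2: Compute squared deviations from the mean:
  (13 - 17.2857)^2 = 18.3673
  (13 - 17.2857)^2 = 18.3673
  (27 - 17.2857)^2 = 94.3673
  (13 - 17.2857)^2 = 18.3673
  (28 - 17.2857)^2 = 114.7959
  (14 - 17.2857)^2 = 10.7959
  (13 - 17.2857)^2 = 18.3673
Step 3: Sum of squared deviations = 293.4286
Step 4: Sample variance = 293.4286 / 6 = 48.9048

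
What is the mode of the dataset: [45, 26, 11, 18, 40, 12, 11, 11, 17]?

11

Step 1: Count the frequency of each value:
  11: appears 3 time(s)
  12: appears 1 time(s)
  17: appears 1 time(s)
  18: appears 1 time(s)
  26: appears 1 time(s)
  40: appears 1 time(s)
  45: appears 1 time(s)
Step 2: The value 11 appears most frequently (3 times).
Step 3: Mode = 11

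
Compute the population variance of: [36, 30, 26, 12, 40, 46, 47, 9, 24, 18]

162.76

Step 1: Compute the mean: (36 + 30 + 26 + 12 + 40 + 46 + 47 + 9 + 24 + 18) / 10 = 28.8
Step 2: Compute squared deviations from the mean:
  (36 - 28.8)^2 = 51.84
  (30 - 28.8)^2 = 1.44
  (26 - 28.8)^2 = 7.84
  (12 - 28.8)^2 = 282.24
  (40 - 28.8)^2 = 125.44
  (46 - 28.8)^2 = 295.84
  (47 - 28.8)^2 = 331.24
  (9 - 28.8)^2 = 392.04
  (24 - 28.8)^2 = 23.04
  (18 - 28.8)^2 = 116.64
Step 3: Sum of squared deviations = 1627.6
Step 4: Population variance = 1627.6 / 10 = 162.76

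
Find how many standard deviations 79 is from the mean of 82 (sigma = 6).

-0.5

Step 1: Recall the z-score formula: z = (x - mu) / sigma
Step 2: Substitute values: z = (79 - 82) / 6
Step 3: z = -3 / 6 = -0.5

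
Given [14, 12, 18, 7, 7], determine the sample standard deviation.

4.7223

Step 1: Compute the mean: 11.6
Step 2: Sum of squared deviations from the mean: 89.2
Step 3: Sample variance = 89.2 / 4 = 22.3
Step 4: Standard deviation = sqrt(22.3) = 4.7223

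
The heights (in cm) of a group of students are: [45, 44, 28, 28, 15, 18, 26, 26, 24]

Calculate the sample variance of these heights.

104.6944

Step 1: Compute the mean: (45 + 44 + 28 + 28 + 15 + 18 + 26 + 26 + 24) / 9 = 28.2222
Step 2: Compute squared deviations from the mean:
  (45 - 28.2222)^2 = 281.4938
  (44 - 28.2222)^2 = 248.9383
  (28 - 28.2222)^2 = 0.0494
  (28 - 28.2222)^2 = 0.0494
  (15 - 28.2222)^2 = 174.8272
  (18 - 28.2222)^2 = 104.4938
  (26 - 28.2222)^2 = 4.9383
  (26 - 28.2222)^2 = 4.9383
  (24 - 28.2222)^2 = 17.8272
Step 3: Sum of squared deviations = 837.5556
Step 4: Sample variance = 837.5556 / 8 = 104.6944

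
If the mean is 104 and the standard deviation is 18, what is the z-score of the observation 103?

-0.0556

Step 1: Recall the z-score formula: z = (x - mu) / sigma
Step 2: Substitute values: z = (103 - 104) / 18
Step 3: z = -1 / 18 = -0.0556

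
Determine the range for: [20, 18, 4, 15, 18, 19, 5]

16

Step 1: Identify the maximum value: max = 20
Step 2: Identify the minimum value: min = 4
Step 3: Range = max - min = 20 - 4 = 16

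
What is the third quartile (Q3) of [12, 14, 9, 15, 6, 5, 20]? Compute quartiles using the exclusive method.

15

Step 1: Sort the data: [5, 6, 9, 12, 14, 15, 20]
Step 2: n = 7
Step 3: Using the exclusive quartile method:
  Q1 = 6
  Q2 (median) = 12
  Q3 = 15
  IQR = Q3 - Q1 = 15 - 6 = 9
Step 4: Q3 = 15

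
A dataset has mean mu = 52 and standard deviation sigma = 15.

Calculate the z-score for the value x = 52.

0

Step 1: Recall the z-score formula: z = (x - mu) / sigma
Step 2: Substitute values: z = (52 - 52) / 15
Step 3: z = 0 / 15 = 0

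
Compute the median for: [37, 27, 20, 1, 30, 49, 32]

30

Step 1: Sort the data in ascending order: [1, 20, 27, 30, 32, 37, 49]
Step 2: The number of values is n = 7.
Step 3: Since n is odd, the median is the middle value at position 4: 30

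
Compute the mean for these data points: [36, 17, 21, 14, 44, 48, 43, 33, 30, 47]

33.3

Step 1: Sum all values: 36 + 17 + 21 + 14 + 44 + 48 + 43 + 33 + 30 + 47 = 333
Step 2: Count the number of values: n = 10
Step 3: Mean = sum / n = 333 / 10 = 33.3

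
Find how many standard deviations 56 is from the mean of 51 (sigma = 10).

0.5

Step 1: Recall the z-score formula: z = (x - mu) / sigma
Step 2: Substitute values: z = (56 - 51) / 10
Step 3: z = 5 / 10 = 0.5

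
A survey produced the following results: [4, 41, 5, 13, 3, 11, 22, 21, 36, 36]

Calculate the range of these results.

38

Step 1: Identify the maximum value: max = 41
Step 2: Identify the minimum value: min = 3
Step 3: Range = max - min = 41 - 3 = 38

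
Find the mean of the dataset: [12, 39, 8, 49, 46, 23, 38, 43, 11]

29.8889

Step 1: Sum all values: 12 + 39 + 8 + 49 + 46 + 23 + 38 + 43 + 11 = 269
Step 2: Count the number of values: n = 9
Step 3: Mean = sum / n = 269 / 9 = 29.8889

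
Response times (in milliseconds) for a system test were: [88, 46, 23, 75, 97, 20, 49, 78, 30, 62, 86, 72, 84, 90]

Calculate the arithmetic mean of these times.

64.2857

Step 1: Sum all values: 88 + 46 + 23 + 75 + 97 + 20 + 49 + 78 + 30 + 62 + 86 + 72 + 84 + 90 = 900
Step 2: Count the number of values: n = 14
Step 3: Mean = sum / n = 900 / 14 = 64.2857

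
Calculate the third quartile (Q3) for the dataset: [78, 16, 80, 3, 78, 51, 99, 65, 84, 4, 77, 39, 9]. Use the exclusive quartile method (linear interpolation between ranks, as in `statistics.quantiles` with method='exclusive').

79

Step 1: Sort the data: [3, 4, 9, 16, 39, 51, 65, 77, 78, 78, 80, 84, 99]
Step 2: n = 13
Step 3: Using the exclusive quartile method:
  Q1 = 12.5
  Q2 (median) = 65
  Q3 = 79
  IQR = Q3 - Q1 = 79 - 12.5 = 66.5
Step 4: Q3 = 79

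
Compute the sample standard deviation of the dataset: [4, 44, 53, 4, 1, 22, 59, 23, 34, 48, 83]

26.1475

Step 1: Compute the mean: 34.0909
Step 2: Sum of squared deviations from the mean: 6836.9091
Step 3: Sample variance = 6836.9091 / 10 = 683.6909
Step 4: Standard deviation = sqrt(683.6909) = 26.1475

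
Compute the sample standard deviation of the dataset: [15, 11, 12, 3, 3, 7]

4.9699

Step 1: Compute the mean: 8.5
Step 2: Sum of squared deviations from the mean: 123.5
Step 3: Sample variance = 123.5 / 5 = 24.7
Step 4: Standard deviation = sqrt(24.7) = 4.9699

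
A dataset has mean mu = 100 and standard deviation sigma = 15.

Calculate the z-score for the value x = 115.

1

Step 1: Recall the z-score formula: z = (x - mu) / sigma
Step 2: Substitute values: z = (115 - 100) / 15
Step 3: z = 15 / 15 = 1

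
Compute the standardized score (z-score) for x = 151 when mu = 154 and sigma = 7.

-0.4286

Step 1: Recall the z-score formula: z = (x - mu) / sigma
Step 2: Substitute values: z = (151 - 154) / 7
Step 3: z = -3 / 7 = -0.4286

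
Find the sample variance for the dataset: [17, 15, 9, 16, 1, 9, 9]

31.4762

Step 1: Compute the mean: (17 + 15 + 9 + 16 + 1 + 9 + 9) / 7 = 10.8571
Step 2: Compute squared deviations from the mean:
  (17 - 10.8571)^2 = 37.7347
  (15 - 10.8571)^2 = 17.1633
  (9 - 10.8571)^2 = 3.449
  (16 - 10.8571)^2 = 26.449
  (1 - 10.8571)^2 = 97.1633
  (9 - 10.8571)^2 = 3.449
  (9 - 10.8571)^2 = 3.449
Step 3: Sum of squared deviations = 188.8571
Step 4: Sample variance = 188.8571 / 6 = 31.4762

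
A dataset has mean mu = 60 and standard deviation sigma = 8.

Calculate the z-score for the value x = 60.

0

Step 1: Recall the z-score formula: z = (x - mu) / sigma
Step 2: Substitute values: z = (60 - 60) / 8
Step 3: z = 0 / 8 = 0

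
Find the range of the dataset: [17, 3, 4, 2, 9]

15

Step 1: Identify the maximum value: max = 17
Step 2: Identify the minimum value: min = 2
Step 3: Range = max - min = 17 - 2 = 15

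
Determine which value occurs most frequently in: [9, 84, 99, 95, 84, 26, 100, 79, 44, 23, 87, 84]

84

Step 1: Count the frequency of each value:
  9: appears 1 time(s)
  23: appears 1 time(s)
  26: appears 1 time(s)
  44: appears 1 time(s)
  79: appears 1 time(s)
  84: appears 3 time(s)
  87: appears 1 time(s)
  95: appears 1 time(s)
  99: appears 1 time(s)
  100: appears 1 time(s)
Step 2: The value 84 appears most frequently (3 times).
Step 3: Mode = 84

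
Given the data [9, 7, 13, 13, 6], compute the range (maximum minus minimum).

7

Step 1: Identify the maximum value: max = 13
Step 2: Identify the minimum value: min = 6
Step 3: Range = max - min = 13 - 6 = 7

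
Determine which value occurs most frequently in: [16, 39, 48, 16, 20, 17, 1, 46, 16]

16

Step 1: Count the frequency of each value:
  1: appears 1 time(s)
  16: appears 3 time(s)
  17: appears 1 time(s)
  20: appears 1 time(s)
  39: appears 1 time(s)
  46: appears 1 time(s)
  48: appears 1 time(s)
Step 2: The value 16 appears most frequently (3 times).
Step 3: Mode = 16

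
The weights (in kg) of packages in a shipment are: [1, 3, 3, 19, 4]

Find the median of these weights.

3

Step 1: Sort the data in ascending order: [1, 3, 3, 4, 19]
Step 2: The number of values is n = 5.
Step 3: Since n is odd, the median is the middle value at position 3: 3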